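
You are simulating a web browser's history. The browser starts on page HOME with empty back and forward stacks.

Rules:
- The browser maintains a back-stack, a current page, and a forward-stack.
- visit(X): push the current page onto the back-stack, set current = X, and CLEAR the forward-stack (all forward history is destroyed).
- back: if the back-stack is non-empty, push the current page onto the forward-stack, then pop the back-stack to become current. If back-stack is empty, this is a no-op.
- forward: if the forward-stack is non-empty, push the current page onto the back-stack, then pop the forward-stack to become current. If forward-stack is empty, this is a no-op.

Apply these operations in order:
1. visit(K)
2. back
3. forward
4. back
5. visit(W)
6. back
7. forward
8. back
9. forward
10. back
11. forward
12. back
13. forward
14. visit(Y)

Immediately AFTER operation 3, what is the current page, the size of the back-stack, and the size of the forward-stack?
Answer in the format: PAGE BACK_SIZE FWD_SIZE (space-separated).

After 1 (visit(K)): cur=K back=1 fwd=0
After 2 (back): cur=HOME back=0 fwd=1
After 3 (forward): cur=K back=1 fwd=0

K 1 0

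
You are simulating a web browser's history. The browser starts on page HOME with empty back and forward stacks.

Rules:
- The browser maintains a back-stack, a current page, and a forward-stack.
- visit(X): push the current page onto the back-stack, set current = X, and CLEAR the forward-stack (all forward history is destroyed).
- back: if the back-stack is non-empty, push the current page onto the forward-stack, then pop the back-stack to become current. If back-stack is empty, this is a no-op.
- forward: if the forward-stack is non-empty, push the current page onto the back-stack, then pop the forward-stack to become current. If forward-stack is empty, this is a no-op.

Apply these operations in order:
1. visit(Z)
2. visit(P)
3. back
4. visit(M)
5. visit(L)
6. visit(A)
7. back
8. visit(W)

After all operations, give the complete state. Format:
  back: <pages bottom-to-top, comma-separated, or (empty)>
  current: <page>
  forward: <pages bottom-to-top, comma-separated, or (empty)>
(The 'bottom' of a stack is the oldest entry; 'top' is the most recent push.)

After 1 (visit(Z)): cur=Z back=1 fwd=0
After 2 (visit(P)): cur=P back=2 fwd=0
After 3 (back): cur=Z back=1 fwd=1
After 4 (visit(M)): cur=M back=2 fwd=0
After 5 (visit(L)): cur=L back=3 fwd=0
After 6 (visit(A)): cur=A back=4 fwd=0
After 7 (back): cur=L back=3 fwd=1
After 8 (visit(W)): cur=W back=4 fwd=0

Answer: back: HOME,Z,M,L
current: W
forward: (empty)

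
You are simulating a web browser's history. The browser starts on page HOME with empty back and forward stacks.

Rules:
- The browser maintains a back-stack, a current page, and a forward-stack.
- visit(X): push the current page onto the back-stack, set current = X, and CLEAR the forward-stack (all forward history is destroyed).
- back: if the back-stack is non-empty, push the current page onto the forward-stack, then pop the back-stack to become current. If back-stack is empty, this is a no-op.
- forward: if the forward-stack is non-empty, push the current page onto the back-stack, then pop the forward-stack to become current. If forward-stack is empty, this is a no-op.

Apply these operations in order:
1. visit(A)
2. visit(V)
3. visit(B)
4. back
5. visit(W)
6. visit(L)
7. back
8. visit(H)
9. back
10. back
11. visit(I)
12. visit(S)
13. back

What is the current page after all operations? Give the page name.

Answer: I

Derivation:
After 1 (visit(A)): cur=A back=1 fwd=0
After 2 (visit(V)): cur=V back=2 fwd=0
After 3 (visit(B)): cur=B back=3 fwd=0
After 4 (back): cur=V back=2 fwd=1
After 5 (visit(W)): cur=W back=3 fwd=0
After 6 (visit(L)): cur=L back=4 fwd=0
After 7 (back): cur=W back=3 fwd=1
After 8 (visit(H)): cur=H back=4 fwd=0
After 9 (back): cur=W back=3 fwd=1
After 10 (back): cur=V back=2 fwd=2
After 11 (visit(I)): cur=I back=3 fwd=0
After 12 (visit(S)): cur=S back=4 fwd=0
After 13 (back): cur=I back=3 fwd=1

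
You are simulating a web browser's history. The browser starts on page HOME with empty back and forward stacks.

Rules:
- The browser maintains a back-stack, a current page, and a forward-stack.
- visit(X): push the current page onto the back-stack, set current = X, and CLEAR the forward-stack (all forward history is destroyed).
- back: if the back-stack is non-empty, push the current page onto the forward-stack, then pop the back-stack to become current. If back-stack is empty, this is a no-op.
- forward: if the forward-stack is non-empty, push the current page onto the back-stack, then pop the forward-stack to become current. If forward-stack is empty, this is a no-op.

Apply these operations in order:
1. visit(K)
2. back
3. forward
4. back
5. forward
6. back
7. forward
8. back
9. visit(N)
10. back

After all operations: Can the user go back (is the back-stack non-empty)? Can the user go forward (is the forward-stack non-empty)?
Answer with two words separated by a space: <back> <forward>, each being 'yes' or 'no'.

Answer: no yes

Derivation:
After 1 (visit(K)): cur=K back=1 fwd=0
After 2 (back): cur=HOME back=0 fwd=1
After 3 (forward): cur=K back=1 fwd=0
After 4 (back): cur=HOME back=0 fwd=1
After 5 (forward): cur=K back=1 fwd=0
After 6 (back): cur=HOME back=0 fwd=1
After 7 (forward): cur=K back=1 fwd=0
After 8 (back): cur=HOME back=0 fwd=1
After 9 (visit(N)): cur=N back=1 fwd=0
After 10 (back): cur=HOME back=0 fwd=1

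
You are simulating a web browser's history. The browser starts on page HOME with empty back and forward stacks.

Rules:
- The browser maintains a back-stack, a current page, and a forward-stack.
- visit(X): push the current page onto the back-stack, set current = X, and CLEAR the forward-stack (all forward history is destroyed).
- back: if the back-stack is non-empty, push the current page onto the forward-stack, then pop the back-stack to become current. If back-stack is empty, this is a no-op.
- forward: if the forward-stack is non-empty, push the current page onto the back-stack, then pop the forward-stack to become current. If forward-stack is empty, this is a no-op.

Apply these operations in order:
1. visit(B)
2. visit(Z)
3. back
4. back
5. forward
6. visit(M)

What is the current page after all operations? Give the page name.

Answer: M

Derivation:
After 1 (visit(B)): cur=B back=1 fwd=0
After 2 (visit(Z)): cur=Z back=2 fwd=0
After 3 (back): cur=B back=1 fwd=1
After 4 (back): cur=HOME back=0 fwd=2
After 5 (forward): cur=B back=1 fwd=1
After 6 (visit(M)): cur=M back=2 fwd=0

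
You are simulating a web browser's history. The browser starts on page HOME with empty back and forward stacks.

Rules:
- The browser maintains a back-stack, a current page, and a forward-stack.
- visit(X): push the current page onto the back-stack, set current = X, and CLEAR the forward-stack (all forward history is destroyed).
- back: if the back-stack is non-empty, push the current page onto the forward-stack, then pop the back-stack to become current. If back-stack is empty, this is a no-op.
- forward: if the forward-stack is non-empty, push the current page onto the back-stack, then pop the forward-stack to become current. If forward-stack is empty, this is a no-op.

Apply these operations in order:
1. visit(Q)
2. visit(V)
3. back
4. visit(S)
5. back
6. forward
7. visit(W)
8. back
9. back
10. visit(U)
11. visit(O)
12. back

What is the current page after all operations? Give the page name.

After 1 (visit(Q)): cur=Q back=1 fwd=0
After 2 (visit(V)): cur=V back=2 fwd=0
After 3 (back): cur=Q back=1 fwd=1
After 4 (visit(S)): cur=S back=2 fwd=0
After 5 (back): cur=Q back=1 fwd=1
After 6 (forward): cur=S back=2 fwd=0
After 7 (visit(W)): cur=W back=3 fwd=0
After 8 (back): cur=S back=2 fwd=1
After 9 (back): cur=Q back=1 fwd=2
After 10 (visit(U)): cur=U back=2 fwd=0
After 11 (visit(O)): cur=O back=3 fwd=0
After 12 (back): cur=U back=2 fwd=1

Answer: U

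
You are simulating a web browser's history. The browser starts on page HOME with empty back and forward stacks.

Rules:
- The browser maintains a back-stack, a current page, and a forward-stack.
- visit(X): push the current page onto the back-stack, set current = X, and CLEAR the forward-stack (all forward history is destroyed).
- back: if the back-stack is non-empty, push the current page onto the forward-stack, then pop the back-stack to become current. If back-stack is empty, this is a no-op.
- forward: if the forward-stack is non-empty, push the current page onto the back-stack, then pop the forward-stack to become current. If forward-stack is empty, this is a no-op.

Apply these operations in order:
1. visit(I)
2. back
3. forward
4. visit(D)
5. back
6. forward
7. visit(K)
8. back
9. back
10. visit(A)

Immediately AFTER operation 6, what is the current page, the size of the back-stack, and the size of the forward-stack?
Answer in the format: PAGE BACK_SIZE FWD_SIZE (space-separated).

After 1 (visit(I)): cur=I back=1 fwd=0
After 2 (back): cur=HOME back=0 fwd=1
After 3 (forward): cur=I back=1 fwd=0
After 4 (visit(D)): cur=D back=2 fwd=0
After 5 (back): cur=I back=1 fwd=1
After 6 (forward): cur=D back=2 fwd=0

D 2 0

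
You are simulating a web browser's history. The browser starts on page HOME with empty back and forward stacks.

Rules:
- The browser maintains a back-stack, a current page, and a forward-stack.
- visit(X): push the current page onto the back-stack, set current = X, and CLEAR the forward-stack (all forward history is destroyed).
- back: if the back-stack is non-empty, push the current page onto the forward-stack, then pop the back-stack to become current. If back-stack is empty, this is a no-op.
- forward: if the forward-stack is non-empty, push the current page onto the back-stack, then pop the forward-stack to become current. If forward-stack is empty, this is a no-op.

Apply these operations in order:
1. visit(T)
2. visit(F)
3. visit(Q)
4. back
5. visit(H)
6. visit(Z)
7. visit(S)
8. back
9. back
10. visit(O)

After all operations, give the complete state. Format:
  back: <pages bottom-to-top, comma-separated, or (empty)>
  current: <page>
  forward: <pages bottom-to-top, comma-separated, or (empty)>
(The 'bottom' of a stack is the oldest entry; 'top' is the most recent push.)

After 1 (visit(T)): cur=T back=1 fwd=0
After 2 (visit(F)): cur=F back=2 fwd=0
After 3 (visit(Q)): cur=Q back=3 fwd=0
After 4 (back): cur=F back=2 fwd=1
After 5 (visit(H)): cur=H back=3 fwd=0
After 6 (visit(Z)): cur=Z back=4 fwd=0
After 7 (visit(S)): cur=S back=5 fwd=0
After 8 (back): cur=Z back=4 fwd=1
After 9 (back): cur=H back=3 fwd=2
After 10 (visit(O)): cur=O back=4 fwd=0

Answer: back: HOME,T,F,H
current: O
forward: (empty)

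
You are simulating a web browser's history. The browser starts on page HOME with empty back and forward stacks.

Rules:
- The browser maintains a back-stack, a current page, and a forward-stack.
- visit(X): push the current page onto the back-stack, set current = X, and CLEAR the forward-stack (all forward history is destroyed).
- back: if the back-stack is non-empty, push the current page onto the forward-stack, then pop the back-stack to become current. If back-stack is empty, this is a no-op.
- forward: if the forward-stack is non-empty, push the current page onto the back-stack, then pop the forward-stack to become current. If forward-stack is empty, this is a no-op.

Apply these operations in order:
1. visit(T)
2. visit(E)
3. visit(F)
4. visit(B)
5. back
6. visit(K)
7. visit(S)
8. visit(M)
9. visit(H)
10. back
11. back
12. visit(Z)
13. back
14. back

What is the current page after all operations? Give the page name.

Answer: K

Derivation:
After 1 (visit(T)): cur=T back=1 fwd=0
After 2 (visit(E)): cur=E back=2 fwd=0
After 3 (visit(F)): cur=F back=3 fwd=0
After 4 (visit(B)): cur=B back=4 fwd=0
After 5 (back): cur=F back=3 fwd=1
After 6 (visit(K)): cur=K back=4 fwd=0
After 7 (visit(S)): cur=S back=5 fwd=0
After 8 (visit(M)): cur=M back=6 fwd=0
After 9 (visit(H)): cur=H back=7 fwd=0
After 10 (back): cur=M back=6 fwd=1
After 11 (back): cur=S back=5 fwd=2
After 12 (visit(Z)): cur=Z back=6 fwd=0
After 13 (back): cur=S back=5 fwd=1
After 14 (back): cur=K back=4 fwd=2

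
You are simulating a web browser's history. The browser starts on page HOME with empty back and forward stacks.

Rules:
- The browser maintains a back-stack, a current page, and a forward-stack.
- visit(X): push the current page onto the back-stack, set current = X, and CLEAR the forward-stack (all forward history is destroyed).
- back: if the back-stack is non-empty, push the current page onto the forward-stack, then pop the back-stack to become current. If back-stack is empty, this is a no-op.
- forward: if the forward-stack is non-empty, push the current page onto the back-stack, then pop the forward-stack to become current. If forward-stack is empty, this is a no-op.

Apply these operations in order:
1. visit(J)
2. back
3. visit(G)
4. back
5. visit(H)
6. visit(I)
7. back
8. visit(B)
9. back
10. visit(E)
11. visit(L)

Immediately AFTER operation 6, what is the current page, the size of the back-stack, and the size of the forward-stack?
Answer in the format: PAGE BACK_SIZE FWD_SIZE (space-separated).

After 1 (visit(J)): cur=J back=1 fwd=0
After 2 (back): cur=HOME back=0 fwd=1
After 3 (visit(G)): cur=G back=1 fwd=0
After 4 (back): cur=HOME back=0 fwd=1
After 5 (visit(H)): cur=H back=1 fwd=0
After 6 (visit(I)): cur=I back=2 fwd=0

I 2 0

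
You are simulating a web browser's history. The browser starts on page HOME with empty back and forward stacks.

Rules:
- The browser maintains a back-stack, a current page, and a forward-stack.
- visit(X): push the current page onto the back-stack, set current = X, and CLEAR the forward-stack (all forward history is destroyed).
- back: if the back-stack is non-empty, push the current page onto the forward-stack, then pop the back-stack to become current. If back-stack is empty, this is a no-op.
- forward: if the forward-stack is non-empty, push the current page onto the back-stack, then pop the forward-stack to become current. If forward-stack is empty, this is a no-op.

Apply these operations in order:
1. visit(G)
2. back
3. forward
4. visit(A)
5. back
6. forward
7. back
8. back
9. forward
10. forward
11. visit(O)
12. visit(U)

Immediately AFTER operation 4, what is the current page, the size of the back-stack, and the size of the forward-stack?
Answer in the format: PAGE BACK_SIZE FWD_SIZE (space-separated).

After 1 (visit(G)): cur=G back=1 fwd=0
After 2 (back): cur=HOME back=0 fwd=1
After 3 (forward): cur=G back=1 fwd=0
After 4 (visit(A)): cur=A back=2 fwd=0

A 2 0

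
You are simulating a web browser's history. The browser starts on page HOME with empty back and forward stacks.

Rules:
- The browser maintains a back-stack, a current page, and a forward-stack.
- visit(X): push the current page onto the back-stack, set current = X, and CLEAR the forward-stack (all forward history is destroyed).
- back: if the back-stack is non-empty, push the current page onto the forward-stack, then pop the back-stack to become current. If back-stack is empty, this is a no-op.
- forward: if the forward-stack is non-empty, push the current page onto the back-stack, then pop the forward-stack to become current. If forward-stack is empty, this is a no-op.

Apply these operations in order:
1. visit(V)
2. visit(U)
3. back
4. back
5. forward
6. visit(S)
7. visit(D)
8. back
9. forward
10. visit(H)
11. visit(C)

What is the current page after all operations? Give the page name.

After 1 (visit(V)): cur=V back=1 fwd=0
After 2 (visit(U)): cur=U back=2 fwd=0
After 3 (back): cur=V back=1 fwd=1
After 4 (back): cur=HOME back=0 fwd=2
After 5 (forward): cur=V back=1 fwd=1
After 6 (visit(S)): cur=S back=2 fwd=0
After 7 (visit(D)): cur=D back=3 fwd=0
After 8 (back): cur=S back=2 fwd=1
After 9 (forward): cur=D back=3 fwd=0
After 10 (visit(H)): cur=H back=4 fwd=0
After 11 (visit(C)): cur=C back=5 fwd=0

Answer: C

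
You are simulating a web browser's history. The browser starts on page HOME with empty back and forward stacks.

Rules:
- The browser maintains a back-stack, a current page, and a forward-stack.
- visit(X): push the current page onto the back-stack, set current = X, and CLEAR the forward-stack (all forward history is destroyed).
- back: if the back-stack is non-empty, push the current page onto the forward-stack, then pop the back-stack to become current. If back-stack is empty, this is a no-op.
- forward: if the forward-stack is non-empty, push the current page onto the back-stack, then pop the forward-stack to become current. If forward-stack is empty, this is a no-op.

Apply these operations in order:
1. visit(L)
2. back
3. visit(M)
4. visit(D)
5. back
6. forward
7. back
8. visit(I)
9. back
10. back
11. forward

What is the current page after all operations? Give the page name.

After 1 (visit(L)): cur=L back=1 fwd=0
After 2 (back): cur=HOME back=0 fwd=1
After 3 (visit(M)): cur=M back=1 fwd=0
After 4 (visit(D)): cur=D back=2 fwd=0
After 5 (back): cur=M back=1 fwd=1
After 6 (forward): cur=D back=2 fwd=0
After 7 (back): cur=M back=1 fwd=1
After 8 (visit(I)): cur=I back=2 fwd=0
After 9 (back): cur=M back=1 fwd=1
After 10 (back): cur=HOME back=0 fwd=2
After 11 (forward): cur=M back=1 fwd=1

Answer: M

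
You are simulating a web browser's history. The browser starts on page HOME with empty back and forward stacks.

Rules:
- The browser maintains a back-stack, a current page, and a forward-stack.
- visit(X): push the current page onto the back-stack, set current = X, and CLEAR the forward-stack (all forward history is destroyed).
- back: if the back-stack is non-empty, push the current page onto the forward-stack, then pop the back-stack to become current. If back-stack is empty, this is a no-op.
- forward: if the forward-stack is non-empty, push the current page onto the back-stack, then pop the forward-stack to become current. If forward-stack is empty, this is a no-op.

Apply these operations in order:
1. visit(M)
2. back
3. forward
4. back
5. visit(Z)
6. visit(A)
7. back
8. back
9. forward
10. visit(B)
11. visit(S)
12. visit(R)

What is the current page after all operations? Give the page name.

Answer: R

Derivation:
After 1 (visit(M)): cur=M back=1 fwd=0
After 2 (back): cur=HOME back=0 fwd=1
After 3 (forward): cur=M back=1 fwd=0
After 4 (back): cur=HOME back=0 fwd=1
After 5 (visit(Z)): cur=Z back=1 fwd=0
After 6 (visit(A)): cur=A back=2 fwd=0
After 7 (back): cur=Z back=1 fwd=1
After 8 (back): cur=HOME back=0 fwd=2
After 9 (forward): cur=Z back=1 fwd=1
After 10 (visit(B)): cur=B back=2 fwd=0
After 11 (visit(S)): cur=S back=3 fwd=0
After 12 (visit(R)): cur=R back=4 fwd=0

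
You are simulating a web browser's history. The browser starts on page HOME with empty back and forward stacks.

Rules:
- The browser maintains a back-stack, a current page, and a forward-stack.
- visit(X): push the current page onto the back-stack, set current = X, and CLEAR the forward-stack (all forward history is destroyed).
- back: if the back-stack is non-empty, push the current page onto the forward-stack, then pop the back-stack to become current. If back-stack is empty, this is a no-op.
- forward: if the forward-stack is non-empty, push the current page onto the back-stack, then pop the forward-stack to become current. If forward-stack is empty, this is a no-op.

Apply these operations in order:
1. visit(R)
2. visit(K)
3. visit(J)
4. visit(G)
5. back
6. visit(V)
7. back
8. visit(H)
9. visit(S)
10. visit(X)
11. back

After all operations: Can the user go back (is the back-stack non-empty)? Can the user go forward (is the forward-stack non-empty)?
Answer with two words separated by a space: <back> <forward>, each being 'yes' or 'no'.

After 1 (visit(R)): cur=R back=1 fwd=0
After 2 (visit(K)): cur=K back=2 fwd=0
After 3 (visit(J)): cur=J back=3 fwd=0
After 4 (visit(G)): cur=G back=4 fwd=0
After 5 (back): cur=J back=3 fwd=1
After 6 (visit(V)): cur=V back=4 fwd=0
After 7 (back): cur=J back=3 fwd=1
After 8 (visit(H)): cur=H back=4 fwd=0
After 9 (visit(S)): cur=S back=5 fwd=0
After 10 (visit(X)): cur=X back=6 fwd=0
After 11 (back): cur=S back=5 fwd=1

Answer: yes yes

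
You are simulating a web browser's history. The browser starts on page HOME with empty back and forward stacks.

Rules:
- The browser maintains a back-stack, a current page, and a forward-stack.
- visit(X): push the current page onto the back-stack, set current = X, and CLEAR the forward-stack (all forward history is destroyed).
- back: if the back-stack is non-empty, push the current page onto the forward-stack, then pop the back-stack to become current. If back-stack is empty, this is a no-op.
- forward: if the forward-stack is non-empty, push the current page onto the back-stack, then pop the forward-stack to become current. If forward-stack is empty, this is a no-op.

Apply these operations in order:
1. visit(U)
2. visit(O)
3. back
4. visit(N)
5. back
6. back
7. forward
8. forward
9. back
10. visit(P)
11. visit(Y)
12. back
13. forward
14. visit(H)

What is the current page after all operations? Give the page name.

Answer: H

Derivation:
After 1 (visit(U)): cur=U back=1 fwd=0
After 2 (visit(O)): cur=O back=2 fwd=0
After 3 (back): cur=U back=1 fwd=1
After 4 (visit(N)): cur=N back=2 fwd=0
After 5 (back): cur=U back=1 fwd=1
After 6 (back): cur=HOME back=0 fwd=2
After 7 (forward): cur=U back=1 fwd=1
After 8 (forward): cur=N back=2 fwd=0
After 9 (back): cur=U back=1 fwd=1
After 10 (visit(P)): cur=P back=2 fwd=0
After 11 (visit(Y)): cur=Y back=3 fwd=0
After 12 (back): cur=P back=2 fwd=1
After 13 (forward): cur=Y back=3 fwd=0
After 14 (visit(H)): cur=H back=4 fwd=0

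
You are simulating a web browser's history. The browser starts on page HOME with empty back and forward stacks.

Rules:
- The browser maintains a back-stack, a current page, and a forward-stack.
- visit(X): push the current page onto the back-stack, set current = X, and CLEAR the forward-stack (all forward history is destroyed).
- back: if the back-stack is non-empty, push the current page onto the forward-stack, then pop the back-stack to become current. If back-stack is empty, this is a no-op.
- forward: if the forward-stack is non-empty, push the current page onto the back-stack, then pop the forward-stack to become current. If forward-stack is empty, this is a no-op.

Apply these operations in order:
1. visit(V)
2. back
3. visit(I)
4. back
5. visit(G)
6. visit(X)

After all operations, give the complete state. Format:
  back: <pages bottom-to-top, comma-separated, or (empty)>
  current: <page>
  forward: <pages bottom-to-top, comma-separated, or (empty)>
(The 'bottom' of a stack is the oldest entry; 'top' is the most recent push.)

Answer: back: HOME,G
current: X
forward: (empty)

Derivation:
After 1 (visit(V)): cur=V back=1 fwd=0
After 2 (back): cur=HOME back=0 fwd=1
After 3 (visit(I)): cur=I back=1 fwd=0
After 4 (back): cur=HOME back=0 fwd=1
After 5 (visit(G)): cur=G back=1 fwd=0
After 6 (visit(X)): cur=X back=2 fwd=0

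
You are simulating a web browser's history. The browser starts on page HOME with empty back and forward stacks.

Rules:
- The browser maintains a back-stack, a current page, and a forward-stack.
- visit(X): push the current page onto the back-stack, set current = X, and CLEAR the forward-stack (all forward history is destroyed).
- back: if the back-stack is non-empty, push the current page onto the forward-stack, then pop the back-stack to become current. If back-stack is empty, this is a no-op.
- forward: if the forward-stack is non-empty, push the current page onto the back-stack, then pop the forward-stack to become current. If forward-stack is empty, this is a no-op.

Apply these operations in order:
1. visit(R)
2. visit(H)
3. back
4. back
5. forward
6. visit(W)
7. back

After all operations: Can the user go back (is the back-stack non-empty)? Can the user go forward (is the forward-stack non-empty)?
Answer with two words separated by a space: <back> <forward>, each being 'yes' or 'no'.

Answer: yes yes

Derivation:
After 1 (visit(R)): cur=R back=1 fwd=0
After 2 (visit(H)): cur=H back=2 fwd=0
After 3 (back): cur=R back=1 fwd=1
After 4 (back): cur=HOME back=0 fwd=2
After 5 (forward): cur=R back=1 fwd=1
After 6 (visit(W)): cur=W back=2 fwd=0
After 7 (back): cur=R back=1 fwd=1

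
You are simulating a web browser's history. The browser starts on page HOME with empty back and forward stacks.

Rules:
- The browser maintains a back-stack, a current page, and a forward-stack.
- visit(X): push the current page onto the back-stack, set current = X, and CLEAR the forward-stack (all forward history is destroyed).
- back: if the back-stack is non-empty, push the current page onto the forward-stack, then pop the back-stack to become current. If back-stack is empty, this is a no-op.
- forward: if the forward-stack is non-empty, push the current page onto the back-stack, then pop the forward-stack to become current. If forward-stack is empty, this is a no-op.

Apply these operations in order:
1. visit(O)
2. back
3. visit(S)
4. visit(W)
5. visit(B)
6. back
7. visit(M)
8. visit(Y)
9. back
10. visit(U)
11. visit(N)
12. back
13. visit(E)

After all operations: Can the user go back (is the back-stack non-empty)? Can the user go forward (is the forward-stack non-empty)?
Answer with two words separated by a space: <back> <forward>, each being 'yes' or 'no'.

Answer: yes no

Derivation:
After 1 (visit(O)): cur=O back=1 fwd=0
After 2 (back): cur=HOME back=0 fwd=1
After 3 (visit(S)): cur=S back=1 fwd=0
After 4 (visit(W)): cur=W back=2 fwd=0
After 5 (visit(B)): cur=B back=3 fwd=0
After 6 (back): cur=W back=2 fwd=1
After 7 (visit(M)): cur=M back=3 fwd=0
After 8 (visit(Y)): cur=Y back=4 fwd=0
After 9 (back): cur=M back=3 fwd=1
After 10 (visit(U)): cur=U back=4 fwd=0
After 11 (visit(N)): cur=N back=5 fwd=0
After 12 (back): cur=U back=4 fwd=1
After 13 (visit(E)): cur=E back=5 fwd=0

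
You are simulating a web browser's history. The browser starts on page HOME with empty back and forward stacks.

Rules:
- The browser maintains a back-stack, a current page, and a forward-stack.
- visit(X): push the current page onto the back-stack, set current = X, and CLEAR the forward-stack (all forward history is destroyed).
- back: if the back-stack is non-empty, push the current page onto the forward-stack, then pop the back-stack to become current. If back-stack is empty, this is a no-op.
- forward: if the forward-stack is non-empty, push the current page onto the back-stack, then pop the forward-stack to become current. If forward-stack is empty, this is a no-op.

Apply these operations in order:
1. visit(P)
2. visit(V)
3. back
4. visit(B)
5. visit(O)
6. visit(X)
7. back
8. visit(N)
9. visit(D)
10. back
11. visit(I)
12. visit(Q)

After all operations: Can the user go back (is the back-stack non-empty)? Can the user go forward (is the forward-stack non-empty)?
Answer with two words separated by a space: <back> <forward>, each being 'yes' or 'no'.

After 1 (visit(P)): cur=P back=1 fwd=0
After 2 (visit(V)): cur=V back=2 fwd=0
After 3 (back): cur=P back=1 fwd=1
After 4 (visit(B)): cur=B back=2 fwd=0
After 5 (visit(O)): cur=O back=3 fwd=0
After 6 (visit(X)): cur=X back=4 fwd=0
After 7 (back): cur=O back=3 fwd=1
After 8 (visit(N)): cur=N back=4 fwd=0
After 9 (visit(D)): cur=D back=5 fwd=0
After 10 (back): cur=N back=4 fwd=1
After 11 (visit(I)): cur=I back=5 fwd=0
After 12 (visit(Q)): cur=Q back=6 fwd=0

Answer: yes no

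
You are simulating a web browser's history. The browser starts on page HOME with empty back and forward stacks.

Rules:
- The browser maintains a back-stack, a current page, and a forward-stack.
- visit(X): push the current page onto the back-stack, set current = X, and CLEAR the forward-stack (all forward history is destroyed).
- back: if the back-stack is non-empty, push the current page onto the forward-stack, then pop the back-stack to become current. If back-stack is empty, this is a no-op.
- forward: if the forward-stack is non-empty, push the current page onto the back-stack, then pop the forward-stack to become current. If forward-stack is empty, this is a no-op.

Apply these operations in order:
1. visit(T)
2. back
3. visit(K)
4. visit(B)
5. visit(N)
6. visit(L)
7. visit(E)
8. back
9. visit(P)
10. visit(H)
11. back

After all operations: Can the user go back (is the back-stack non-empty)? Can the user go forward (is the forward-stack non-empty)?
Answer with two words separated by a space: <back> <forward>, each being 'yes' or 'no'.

After 1 (visit(T)): cur=T back=1 fwd=0
After 2 (back): cur=HOME back=0 fwd=1
After 3 (visit(K)): cur=K back=1 fwd=0
After 4 (visit(B)): cur=B back=2 fwd=0
After 5 (visit(N)): cur=N back=3 fwd=0
After 6 (visit(L)): cur=L back=4 fwd=0
After 7 (visit(E)): cur=E back=5 fwd=0
After 8 (back): cur=L back=4 fwd=1
After 9 (visit(P)): cur=P back=5 fwd=0
After 10 (visit(H)): cur=H back=6 fwd=0
After 11 (back): cur=P back=5 fwd=1

Answer: yes yes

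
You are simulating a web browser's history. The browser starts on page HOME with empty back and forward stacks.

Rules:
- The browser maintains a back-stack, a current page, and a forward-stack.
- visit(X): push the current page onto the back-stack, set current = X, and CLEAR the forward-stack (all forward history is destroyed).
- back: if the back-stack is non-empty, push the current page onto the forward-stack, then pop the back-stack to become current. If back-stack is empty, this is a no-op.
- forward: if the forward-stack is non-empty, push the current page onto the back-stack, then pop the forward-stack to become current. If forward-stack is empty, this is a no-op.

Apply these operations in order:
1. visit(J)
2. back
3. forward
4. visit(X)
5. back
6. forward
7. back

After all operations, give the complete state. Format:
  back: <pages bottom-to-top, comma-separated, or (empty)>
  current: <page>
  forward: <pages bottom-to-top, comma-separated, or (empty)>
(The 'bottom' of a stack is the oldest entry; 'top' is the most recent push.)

After 1 (visit(J)): cur=J back=1 fwd=0
After 2 (back): cur=HOME back=0 fwd=1
After 3 (forward): cur=J back=1 fwd=0
After 4 (visit(X)): cur=X back=2 fwd=0
After 5 (back): cur=J back=1 fwd=1
After 6 (forward): cur=X back=2 fwd=0
After 7 (back): cur=J back=1 fwd=1

Answer: back: HOME
current: J
forward: X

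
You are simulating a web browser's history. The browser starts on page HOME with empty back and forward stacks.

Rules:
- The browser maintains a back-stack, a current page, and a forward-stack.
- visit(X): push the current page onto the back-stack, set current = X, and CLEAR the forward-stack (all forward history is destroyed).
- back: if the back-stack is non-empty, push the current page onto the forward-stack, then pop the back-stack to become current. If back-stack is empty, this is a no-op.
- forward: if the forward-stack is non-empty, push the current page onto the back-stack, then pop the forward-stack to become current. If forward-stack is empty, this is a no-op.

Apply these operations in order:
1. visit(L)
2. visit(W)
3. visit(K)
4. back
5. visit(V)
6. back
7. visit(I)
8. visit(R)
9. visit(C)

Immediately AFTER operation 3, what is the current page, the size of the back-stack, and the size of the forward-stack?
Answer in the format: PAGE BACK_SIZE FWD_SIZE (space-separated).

After 1 (visit(L)): cur=L back=1 fwd=0
After 2 (visit(W)): cur=W back=2 fwd=0
After 3 (visit(K)): cur=K back=3 fwd=0

K 3 0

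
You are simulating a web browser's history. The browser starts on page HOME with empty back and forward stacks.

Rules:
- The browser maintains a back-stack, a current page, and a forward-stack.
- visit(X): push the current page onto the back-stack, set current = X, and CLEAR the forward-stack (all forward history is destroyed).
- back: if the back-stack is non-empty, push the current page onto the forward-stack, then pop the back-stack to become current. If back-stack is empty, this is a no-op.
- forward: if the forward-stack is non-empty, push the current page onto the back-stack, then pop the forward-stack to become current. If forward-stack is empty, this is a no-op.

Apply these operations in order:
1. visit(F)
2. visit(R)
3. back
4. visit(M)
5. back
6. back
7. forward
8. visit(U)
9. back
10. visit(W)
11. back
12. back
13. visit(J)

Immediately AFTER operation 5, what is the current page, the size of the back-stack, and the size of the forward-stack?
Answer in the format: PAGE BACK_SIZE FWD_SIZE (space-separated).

After 1 (visit(F)): cur=F back=1 fwd=0
After 2 (visit(R)): cur=R back=2 fwd=0
After 3 (back): cur=F back=1 fwd=1
After 4 (visit(M)): cur=M back=2 fwd=0
After 5 (back): cur=F back=1 fwd=1

F 1 1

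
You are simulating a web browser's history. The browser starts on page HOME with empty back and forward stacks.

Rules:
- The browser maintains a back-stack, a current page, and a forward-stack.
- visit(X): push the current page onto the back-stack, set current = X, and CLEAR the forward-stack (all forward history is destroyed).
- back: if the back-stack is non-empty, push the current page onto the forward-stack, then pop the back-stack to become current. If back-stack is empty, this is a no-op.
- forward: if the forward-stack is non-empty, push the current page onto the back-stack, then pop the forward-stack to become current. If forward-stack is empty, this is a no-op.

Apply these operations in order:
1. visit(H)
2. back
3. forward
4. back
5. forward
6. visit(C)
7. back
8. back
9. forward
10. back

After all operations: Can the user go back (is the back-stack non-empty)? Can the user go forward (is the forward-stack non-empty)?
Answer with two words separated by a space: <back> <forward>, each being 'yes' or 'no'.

After 1 (visit(H)): cur=H back=1 fwd=0
After 2 (back): cur=HOME back=0 fwd=1
After 3 (forward): cur=H back=1 fwd=0
After 4 (back): cur=HOME back=0 fwd=1
After 5 (forward): cur=H back=1 fwd=0
After 6 (visit(C)): cur=C back=2 fwd=0
After 7 (back): cur=H back=1 fwd=1
After 8 (back): cur=HOME back=0 fwd=2
After 9 (forward): cur=H back=1 fwd=1
After 10 (back): cur=HOME back=0 fwd=2

Answer: no yes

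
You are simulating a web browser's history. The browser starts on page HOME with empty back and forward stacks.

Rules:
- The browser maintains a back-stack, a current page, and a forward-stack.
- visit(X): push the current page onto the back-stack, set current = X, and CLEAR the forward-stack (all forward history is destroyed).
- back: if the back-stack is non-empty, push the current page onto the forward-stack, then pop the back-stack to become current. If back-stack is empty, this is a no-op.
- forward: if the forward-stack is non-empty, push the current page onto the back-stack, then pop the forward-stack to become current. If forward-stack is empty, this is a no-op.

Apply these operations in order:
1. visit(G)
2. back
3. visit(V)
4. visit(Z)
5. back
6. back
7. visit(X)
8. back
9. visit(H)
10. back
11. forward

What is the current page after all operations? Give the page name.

After 1 (visit(G)): cur=G back=1 fwd=0
After 2 (back): cur=HOME back=0 fwd=1
After 3 (visit(V)): cur=V back=1 fwd=0
After 4 (visit(Z)): cur=Z back=2 fwd=0
After 5 (back): cur=V back=1 fwd=1
After 6 (back): cur=HOME back=0 fwd=2
After 7 (visit(X)): cur=X back=1 fwd=0
After 8 (back): cur=HOME back=0 fwd=1
After 9 (visit(H)): cur=H back=1 fwd=0
After 10 (back): cur=HOME back=0 fwd=1
After 11 (forward): cur=H back=1 fwd=0

Answer: H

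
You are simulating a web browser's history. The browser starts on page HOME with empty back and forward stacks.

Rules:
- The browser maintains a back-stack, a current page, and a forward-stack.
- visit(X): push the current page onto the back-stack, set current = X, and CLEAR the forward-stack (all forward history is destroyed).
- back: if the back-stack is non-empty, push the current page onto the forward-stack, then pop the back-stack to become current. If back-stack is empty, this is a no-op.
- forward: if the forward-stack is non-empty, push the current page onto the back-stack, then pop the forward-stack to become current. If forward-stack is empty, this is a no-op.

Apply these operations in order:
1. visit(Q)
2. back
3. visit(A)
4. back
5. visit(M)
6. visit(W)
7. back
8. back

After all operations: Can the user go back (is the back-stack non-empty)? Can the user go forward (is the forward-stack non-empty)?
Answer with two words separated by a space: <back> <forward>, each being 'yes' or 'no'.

Answer: no yes

Derivation:
After 1 (visit(Q)): cur=Q back=1 fwd=0
After 2 (back): cur=HOME back=0 fwd=1
After 3 (visit(A)): cur=A back=1 fwd=0
After 4 (back): cur=HOME back=0 fwd=1
After 5 (visit(M)): cur=M back=1 fwd=0
After 6 (visit(W)): cur=W back=2 fwd=0
After 7 (back): cur=M back=1 fwd=1
After 8 (back): cur=HOME back=0 fwd=2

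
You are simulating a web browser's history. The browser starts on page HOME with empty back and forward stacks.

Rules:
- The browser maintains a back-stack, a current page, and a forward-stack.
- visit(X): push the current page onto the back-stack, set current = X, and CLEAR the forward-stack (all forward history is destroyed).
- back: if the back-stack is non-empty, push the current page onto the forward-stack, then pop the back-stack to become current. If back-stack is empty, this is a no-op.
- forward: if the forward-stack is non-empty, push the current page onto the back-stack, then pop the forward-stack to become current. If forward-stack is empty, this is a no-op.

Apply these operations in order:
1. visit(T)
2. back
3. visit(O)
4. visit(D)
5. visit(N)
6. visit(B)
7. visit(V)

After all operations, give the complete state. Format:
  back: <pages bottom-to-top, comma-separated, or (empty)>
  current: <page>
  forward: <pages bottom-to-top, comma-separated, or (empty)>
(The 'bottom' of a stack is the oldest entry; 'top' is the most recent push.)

Answer: back: HOME,O,D,N,B
current: V
forward: (empty)

Derivation:
After 1 (visit(T)): cur=T back=1 fwd=0
After 2 (back): cur=HOME back=0 fwd=1
After 3 (visit(O)): cur=O back=1 fwd=0
After 4 (visit(D)): cur=D back=2 fwd=0
After 5 (visit(N)): cur=N back=3 fwd=0
After 6 (visit(B)): cur=B back=4 fwd=0
After 7 (visit(V)): cur=V back=5 fwd=0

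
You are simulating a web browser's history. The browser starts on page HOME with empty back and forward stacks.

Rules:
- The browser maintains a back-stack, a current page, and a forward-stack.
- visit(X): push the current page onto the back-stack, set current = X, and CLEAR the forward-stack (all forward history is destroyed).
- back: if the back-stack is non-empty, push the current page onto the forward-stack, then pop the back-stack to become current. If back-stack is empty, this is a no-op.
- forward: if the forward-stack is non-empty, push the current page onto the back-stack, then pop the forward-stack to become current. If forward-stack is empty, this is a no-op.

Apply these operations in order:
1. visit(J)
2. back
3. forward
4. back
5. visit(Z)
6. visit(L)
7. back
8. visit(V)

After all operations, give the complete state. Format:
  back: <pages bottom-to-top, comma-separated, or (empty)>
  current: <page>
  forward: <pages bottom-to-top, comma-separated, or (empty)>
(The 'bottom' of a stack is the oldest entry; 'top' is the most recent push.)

After 1 (visit(J)): cur=J back=1 fwd=0
After 2 (back): cur=HOME back=0 fwd=1
After 3 (forward): cur=J back=1 fwd=0
After 4 (back): cur=HOME back=0 fwd=1
After 5 (visit(Z)): cur=Z back=1 fwd=0
After 6 (visit(L)): cur=L back=2 fwd=0
After 7 (back): cur=Z back=1 fwd=1
After 8 (visit(V)): cur=V back=2 fwd=0

Answer: back: HOME,Z
current: V
forward: (empty)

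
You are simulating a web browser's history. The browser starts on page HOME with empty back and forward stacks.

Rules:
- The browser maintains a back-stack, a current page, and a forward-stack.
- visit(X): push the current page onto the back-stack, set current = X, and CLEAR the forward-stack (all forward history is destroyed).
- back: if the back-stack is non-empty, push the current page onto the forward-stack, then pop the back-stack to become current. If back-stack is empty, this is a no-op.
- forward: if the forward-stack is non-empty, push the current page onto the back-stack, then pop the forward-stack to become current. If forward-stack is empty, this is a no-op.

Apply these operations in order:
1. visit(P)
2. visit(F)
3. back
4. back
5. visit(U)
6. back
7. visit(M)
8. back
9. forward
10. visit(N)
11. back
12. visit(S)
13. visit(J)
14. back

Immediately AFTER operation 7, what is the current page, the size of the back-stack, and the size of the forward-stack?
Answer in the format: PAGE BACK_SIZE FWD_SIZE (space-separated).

After 1 (visit(P)): cur=P back=1 fwd=0
After 2 (visit(F)): cur=F back=2 fwd=0
After 3 (back): cur=P back=1 fwd=1
After 4 (back): cur=HOME back=0 fwd=2
After 5 (visit(U)): cur=U back=1 fwd=0
After 6 (back): cur=HOME back=0 fwd=1
After 7 (visit(M)): cur=M back=1 fwd=0

M 1 0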